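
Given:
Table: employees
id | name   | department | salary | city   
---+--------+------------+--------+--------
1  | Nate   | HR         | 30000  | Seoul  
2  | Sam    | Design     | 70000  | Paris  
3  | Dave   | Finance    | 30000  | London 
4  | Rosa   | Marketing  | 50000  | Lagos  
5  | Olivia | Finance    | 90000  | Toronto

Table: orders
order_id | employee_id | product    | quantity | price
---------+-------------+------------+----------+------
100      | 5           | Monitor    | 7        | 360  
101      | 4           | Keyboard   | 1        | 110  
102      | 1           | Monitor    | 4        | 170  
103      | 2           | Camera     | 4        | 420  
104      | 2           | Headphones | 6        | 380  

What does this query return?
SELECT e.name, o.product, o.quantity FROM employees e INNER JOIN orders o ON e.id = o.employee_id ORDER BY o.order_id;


Joining employees.id = orders.employee_id:
  employee Olivia (id=5) -> order Monitor
  employee Rosa (id=4) -> order Keyboard
  employee Nate (id=1) -> order Monitor
  employee Sam (id=2) -> order Camera
  employee Sam (id=2) -> order Headphones


5 rows:
Olivia, Monitor, 7
Rosa, Keyboard, 1
Nate, Monitor, 4
Sam, Camera, 4
Sam, Headphones, 6


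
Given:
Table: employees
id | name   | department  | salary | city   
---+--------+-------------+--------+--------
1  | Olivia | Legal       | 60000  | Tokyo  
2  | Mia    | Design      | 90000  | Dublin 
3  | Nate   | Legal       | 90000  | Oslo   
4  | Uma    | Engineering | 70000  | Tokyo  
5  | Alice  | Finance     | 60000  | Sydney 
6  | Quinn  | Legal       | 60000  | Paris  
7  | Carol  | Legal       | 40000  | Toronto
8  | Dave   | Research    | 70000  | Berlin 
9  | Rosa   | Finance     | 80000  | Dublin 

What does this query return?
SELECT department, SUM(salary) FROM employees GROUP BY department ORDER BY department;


Summing salary within each department:
  Design: 90000 = 90000
  Engineering: 70000 = 70000
  Finance: 60000 + 80000 = 140000
  Legal: 60000 + 90000 + 60000 + 40000 = 250000
  Research: 70000 = 70000


5 groups:
Design, 90000
Engineering, 70000
Finance, 140000
Legal, 250000
Research, 70000


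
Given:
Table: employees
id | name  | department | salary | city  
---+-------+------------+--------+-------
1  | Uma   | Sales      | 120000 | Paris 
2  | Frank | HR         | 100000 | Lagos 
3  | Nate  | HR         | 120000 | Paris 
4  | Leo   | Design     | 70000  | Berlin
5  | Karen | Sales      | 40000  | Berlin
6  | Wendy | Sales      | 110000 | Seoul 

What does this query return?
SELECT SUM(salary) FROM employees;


SUM(salary) = 120000 + 100000 + 120000 + 70000 + 40000 + 110000 = 560000

560000


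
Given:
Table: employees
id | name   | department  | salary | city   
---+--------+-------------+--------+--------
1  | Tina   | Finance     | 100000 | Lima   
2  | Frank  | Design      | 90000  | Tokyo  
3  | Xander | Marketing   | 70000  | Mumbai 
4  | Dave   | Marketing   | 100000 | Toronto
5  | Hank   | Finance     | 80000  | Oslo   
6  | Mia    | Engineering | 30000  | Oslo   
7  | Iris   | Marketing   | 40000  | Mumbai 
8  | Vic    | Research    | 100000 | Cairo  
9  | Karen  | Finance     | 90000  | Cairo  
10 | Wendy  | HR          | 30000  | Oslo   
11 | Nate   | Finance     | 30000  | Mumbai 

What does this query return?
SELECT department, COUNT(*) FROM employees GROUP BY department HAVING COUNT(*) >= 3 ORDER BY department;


Groups with count >= 3:
  Finance: 4 -> PASS
  Marketing: 3 -> PASS
  Design: 1 -> filtered out
  Engineering: 1 -> filtered out
  HR: 1 -> filtered out
  Research: 1 -> filtered out


2 groups:
Finance, 4
Marketing, 3


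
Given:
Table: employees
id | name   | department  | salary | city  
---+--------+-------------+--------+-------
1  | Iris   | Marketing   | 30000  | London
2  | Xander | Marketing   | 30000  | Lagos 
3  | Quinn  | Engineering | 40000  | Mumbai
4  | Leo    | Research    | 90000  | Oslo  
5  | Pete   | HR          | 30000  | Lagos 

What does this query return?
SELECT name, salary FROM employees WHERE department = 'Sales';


Filtering: department = 'Sales'
Matching rows: 0

Empty result set (0 rows)


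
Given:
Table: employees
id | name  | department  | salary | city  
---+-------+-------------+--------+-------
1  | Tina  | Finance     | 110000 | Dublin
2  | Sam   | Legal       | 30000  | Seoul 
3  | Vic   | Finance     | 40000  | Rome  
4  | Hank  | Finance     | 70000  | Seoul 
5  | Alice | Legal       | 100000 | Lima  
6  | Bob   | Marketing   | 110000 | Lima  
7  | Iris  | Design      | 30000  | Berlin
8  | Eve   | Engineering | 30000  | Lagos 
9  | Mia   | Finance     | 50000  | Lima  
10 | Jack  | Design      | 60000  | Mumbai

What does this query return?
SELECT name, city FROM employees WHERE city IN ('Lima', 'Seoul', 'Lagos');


Filtering: city IN ('Lima', 'Seoul', 'Lagos')
Matching: 6 rows

6 rows:
Sam, Seoul
Hank, Seoul
Alice, Lima
Bob, Lima
Eve, Lagos
Mia, Lima


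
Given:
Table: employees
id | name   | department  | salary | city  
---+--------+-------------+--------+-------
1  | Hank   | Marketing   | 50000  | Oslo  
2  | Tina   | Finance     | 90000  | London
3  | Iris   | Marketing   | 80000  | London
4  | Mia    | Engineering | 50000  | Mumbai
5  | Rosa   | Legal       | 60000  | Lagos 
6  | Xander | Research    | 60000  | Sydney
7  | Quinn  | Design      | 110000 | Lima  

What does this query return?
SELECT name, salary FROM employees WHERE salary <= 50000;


Filtering: salary <= 50000
Matching: 2 rows

2 rows:
Hank, 50000
Mia, 50000


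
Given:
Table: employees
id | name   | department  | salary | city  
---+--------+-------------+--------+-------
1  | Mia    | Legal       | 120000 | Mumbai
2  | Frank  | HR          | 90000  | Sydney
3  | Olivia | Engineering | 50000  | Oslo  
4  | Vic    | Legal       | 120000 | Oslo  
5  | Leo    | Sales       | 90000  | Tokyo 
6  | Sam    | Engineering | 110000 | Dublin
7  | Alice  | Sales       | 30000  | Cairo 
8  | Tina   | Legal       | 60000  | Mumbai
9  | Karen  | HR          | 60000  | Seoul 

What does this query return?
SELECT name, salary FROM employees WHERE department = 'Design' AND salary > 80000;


Filtering: department = 'Design' AND salary > 80000
Matching: 0 rows

Empty result set (0 rows)


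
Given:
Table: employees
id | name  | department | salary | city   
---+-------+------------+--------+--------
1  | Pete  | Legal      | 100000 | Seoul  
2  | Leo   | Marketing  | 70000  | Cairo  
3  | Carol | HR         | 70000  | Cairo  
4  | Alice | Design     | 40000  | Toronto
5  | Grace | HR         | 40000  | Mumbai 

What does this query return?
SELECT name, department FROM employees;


Projecting columns: name, department

5 rows:
Pete, Legal
Leo, Marketing
Carol, HR
Alice, Design
Grace, HR


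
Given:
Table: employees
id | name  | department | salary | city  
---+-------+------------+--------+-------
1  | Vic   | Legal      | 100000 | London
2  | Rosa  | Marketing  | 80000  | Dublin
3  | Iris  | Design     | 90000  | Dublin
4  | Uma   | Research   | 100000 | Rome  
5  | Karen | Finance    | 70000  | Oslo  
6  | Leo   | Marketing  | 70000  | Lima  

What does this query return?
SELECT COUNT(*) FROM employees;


COUNT(*) counts all rows

6


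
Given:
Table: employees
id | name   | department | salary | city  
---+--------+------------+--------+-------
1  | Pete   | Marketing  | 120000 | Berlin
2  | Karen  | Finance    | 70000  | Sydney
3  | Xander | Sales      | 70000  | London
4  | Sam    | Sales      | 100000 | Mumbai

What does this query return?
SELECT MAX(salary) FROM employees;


Salaries: 120000, 70000, 70000, 100000
MAX = 120000

120000


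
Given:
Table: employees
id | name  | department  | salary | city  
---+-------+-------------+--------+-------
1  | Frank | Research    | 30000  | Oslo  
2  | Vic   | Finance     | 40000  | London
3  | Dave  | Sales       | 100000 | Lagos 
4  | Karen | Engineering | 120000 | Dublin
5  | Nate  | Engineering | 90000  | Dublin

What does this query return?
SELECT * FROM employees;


SELECT * returns all 5 rows with all columns

5 rows:
1, Frank, Research, 30000, Oslo
2, Vic, Finance, 40000, London
3, Dave, Sales, 100000, Lagos
4, Karen, Engineering, 120000, Dublin
5, Nate, Engineering, 90000, Dublin


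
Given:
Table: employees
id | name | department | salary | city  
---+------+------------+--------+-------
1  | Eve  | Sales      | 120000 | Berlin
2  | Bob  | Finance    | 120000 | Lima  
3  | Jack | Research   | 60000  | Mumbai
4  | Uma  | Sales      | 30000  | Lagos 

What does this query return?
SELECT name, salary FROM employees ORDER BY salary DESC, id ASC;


Sorting by salary DESC, then id ASC for ties

4 rows:
Eve, 120000
Bob, 120000
Jack, 60000
Uma, 30000


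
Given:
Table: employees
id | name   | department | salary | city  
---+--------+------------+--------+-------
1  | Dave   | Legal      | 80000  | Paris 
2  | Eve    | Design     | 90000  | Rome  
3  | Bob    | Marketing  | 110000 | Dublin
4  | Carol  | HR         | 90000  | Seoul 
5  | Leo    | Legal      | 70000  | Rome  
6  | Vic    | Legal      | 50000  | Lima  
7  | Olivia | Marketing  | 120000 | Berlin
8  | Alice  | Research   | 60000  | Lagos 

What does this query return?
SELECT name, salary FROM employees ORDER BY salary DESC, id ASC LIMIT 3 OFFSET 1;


Sort by salary DESC (id ASC tiebreak), then skip 1 and take 3
Rows 2 through 4

3 rows:
Bob, 110000
Eve, 90000
Carol, 90000


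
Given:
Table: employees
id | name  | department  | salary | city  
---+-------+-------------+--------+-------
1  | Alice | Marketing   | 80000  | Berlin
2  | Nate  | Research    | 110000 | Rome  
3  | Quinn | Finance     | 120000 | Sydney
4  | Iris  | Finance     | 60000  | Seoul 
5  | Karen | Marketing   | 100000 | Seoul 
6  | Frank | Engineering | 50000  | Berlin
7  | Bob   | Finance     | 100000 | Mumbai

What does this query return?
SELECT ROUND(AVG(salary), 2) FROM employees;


SUM(salary) = 620000
COUNT = 7
ROUND(AVG, 2) = ROUND(620000 / 7, 2) = 88571.43

88571.43


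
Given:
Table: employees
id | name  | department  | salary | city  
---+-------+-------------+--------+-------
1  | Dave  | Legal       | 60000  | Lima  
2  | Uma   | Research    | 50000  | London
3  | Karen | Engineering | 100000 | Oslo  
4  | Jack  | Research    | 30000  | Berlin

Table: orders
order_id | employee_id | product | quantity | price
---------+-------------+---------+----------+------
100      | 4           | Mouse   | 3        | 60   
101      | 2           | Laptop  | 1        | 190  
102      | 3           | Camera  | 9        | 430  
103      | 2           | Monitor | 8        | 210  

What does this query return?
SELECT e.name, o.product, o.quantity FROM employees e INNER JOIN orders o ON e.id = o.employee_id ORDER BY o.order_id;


Joining employees.id = orders.employee_id:
  employee Jack (id=4) -> order Mouse
  employee Uma (id=2) -> order Laptop
  employee Karen (id=3) -> order Camera
  employee Uma (id=2) -> order Monitor


4 rows:
Jack, Mouse, 3
Uma, Laptop, 1
Karen, Camera, 9
Uma, Monitor, 8


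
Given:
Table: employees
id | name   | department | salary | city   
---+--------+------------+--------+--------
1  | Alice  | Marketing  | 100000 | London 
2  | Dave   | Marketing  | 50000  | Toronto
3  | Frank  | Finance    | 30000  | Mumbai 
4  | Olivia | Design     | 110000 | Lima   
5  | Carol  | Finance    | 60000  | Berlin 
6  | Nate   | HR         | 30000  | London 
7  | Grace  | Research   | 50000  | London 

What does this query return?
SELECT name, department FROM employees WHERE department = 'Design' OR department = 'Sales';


Filtering: department = 'Design' OR 'Sales'
Matching: 1 rows

1 rows:
Olivia, Design


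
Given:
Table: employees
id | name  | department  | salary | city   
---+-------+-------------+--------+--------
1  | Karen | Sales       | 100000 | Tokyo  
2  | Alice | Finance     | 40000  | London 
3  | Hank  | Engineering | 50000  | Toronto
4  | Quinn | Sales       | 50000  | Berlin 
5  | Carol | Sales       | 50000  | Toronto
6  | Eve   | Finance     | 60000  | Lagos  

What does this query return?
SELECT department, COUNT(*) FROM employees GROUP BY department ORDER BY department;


Assigning each row to its department group:
  Karen -> Sales
  Alice -> Finance
  Hank -> Engineering
  Quinn -> Sales
  Carol -> Sales
  Eve -> Finance


3 groups:
Engineering, 1
Finance, 2
Sales, 3


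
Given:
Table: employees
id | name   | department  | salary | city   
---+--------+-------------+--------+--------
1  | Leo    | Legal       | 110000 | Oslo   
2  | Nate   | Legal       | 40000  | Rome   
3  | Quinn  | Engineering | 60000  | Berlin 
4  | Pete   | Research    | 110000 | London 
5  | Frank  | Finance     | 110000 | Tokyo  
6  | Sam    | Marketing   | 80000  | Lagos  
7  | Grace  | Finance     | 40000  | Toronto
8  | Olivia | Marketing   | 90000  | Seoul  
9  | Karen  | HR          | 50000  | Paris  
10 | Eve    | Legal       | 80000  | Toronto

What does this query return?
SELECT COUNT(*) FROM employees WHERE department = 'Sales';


Counting rows where department = 'Sales'


0


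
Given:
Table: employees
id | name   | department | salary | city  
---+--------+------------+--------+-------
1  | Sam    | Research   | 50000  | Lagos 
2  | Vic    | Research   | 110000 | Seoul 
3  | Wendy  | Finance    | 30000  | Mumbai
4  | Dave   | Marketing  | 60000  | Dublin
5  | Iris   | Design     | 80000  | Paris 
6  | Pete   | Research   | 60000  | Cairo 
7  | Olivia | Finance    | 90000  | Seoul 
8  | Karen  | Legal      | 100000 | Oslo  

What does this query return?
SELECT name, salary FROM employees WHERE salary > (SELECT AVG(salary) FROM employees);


Subquery: AVG(salary) = 72500.0
Filtering: salary > 72500.0
  Vic (110000) -> MATCH
  Iris (80000) -> MATCH
  Olivia (90000) -> MATCH
  Karen (100000) -> MATCH


4 rows:
Vic, 110000
Iris, 80000
Olivia, 90000
Karen, 100000


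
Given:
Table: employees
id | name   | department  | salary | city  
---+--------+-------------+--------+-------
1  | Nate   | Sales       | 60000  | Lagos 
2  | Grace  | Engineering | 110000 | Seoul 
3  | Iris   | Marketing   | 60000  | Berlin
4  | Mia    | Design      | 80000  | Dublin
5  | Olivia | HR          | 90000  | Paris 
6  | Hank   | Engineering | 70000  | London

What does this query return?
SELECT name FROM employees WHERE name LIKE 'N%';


LIKE 'N%' matches names starting with 'N'
Matching: 1

1 rows:
Nate


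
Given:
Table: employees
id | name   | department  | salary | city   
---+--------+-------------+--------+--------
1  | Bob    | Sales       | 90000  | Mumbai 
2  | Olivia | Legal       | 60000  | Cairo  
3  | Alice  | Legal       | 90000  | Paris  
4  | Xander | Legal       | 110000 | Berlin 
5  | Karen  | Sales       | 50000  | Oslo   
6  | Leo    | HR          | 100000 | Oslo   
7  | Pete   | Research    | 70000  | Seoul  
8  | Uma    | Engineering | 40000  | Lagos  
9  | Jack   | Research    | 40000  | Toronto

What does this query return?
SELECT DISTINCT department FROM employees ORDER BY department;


All 'department' values (row order): Sales, Legal, Legal, Legal, Sales, HR, Research, Engineering, Research
Removing duplicates leaves 5 unique value(s).

5 values:
Engineering
HR
Legal
Research
Sales


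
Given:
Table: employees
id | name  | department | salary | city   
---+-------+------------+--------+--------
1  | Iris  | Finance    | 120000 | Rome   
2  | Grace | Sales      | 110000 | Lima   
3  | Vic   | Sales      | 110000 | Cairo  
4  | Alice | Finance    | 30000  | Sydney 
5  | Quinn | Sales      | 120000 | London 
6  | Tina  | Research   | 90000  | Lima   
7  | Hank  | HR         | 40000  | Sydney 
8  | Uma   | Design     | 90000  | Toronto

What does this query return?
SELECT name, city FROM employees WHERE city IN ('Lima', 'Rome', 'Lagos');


Filtering: city IN ('Lima', 'Rome', 'Lagos')
Matching: 3 rows

3 rows:
Iris, Rome
Grace, Lima
Tina, Lima


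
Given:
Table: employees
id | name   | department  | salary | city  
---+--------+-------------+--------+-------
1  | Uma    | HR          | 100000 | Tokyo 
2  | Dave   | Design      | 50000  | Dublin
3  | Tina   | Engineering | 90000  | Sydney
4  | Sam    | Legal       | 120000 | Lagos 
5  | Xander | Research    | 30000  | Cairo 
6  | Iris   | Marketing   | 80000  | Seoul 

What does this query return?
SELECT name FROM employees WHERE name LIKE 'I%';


LIKE 'I%' matches names starting with 'I'
Matching: 1

1 rows:
Iris


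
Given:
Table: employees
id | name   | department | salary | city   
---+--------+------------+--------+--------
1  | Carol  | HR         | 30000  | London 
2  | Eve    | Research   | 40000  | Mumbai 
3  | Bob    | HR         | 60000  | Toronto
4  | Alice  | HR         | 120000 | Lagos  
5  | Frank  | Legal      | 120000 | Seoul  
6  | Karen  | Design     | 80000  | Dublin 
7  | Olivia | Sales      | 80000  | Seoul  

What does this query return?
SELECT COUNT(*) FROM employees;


COUNT(*) counts all rows

7


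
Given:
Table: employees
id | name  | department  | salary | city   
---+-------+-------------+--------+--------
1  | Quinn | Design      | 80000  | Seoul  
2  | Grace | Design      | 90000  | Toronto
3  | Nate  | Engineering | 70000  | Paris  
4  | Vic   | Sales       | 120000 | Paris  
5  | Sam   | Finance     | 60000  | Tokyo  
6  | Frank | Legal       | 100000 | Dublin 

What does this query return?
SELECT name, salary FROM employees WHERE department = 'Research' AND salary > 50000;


Filtering: department = 'Research' AND salary > 50000
Matching: 0 rows

Empty result set (0 rows)


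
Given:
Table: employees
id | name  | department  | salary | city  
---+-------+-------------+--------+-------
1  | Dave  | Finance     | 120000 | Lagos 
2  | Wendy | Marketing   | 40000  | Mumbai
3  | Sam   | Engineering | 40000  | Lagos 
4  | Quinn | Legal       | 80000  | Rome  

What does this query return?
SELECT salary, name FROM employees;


Projecting columns: salary, name

4 rows:
120000, Dave
40000, Wendy
40000, Sam
80000, Quinn


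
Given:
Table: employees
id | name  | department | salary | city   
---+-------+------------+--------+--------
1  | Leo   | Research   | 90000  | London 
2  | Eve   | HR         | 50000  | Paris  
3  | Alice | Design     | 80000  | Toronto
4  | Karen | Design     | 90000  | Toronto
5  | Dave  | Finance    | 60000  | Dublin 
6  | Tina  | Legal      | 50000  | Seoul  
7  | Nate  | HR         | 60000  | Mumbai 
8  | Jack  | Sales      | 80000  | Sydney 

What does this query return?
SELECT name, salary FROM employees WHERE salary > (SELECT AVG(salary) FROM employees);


Subquery: AVG(salary) = 70000.0
Filtering: salary > 70000.0
  Leo (90000) -> MATCH
  Alice (80000) -> MATCH
  Karen (90000) -> MATCH
  Jack (80000) -> MATCH


4 rows:
Leo, 90000
Alice, 80000
Karen, 90000
Jack, 80000


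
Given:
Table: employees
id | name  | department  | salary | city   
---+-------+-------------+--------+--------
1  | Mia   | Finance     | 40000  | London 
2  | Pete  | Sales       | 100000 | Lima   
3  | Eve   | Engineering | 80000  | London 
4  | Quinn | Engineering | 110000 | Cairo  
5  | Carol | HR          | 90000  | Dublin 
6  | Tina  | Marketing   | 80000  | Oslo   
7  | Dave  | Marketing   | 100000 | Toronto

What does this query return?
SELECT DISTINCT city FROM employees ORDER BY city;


All 'city' values (row order): London, Lima, London, Cairo, Dublin, Oslo, Toronto
Removing duplicates leaves 6 unique value(s).

6 values:
Cairo
Dublin
Lima
London
Oslo
Toronto


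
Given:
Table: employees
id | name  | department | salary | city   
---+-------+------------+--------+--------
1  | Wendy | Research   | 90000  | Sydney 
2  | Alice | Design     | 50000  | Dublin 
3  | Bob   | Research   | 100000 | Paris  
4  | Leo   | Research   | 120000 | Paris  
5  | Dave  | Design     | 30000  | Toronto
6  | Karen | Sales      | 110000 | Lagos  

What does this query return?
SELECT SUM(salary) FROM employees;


SUM(salary) = 90000 + 50000 + 100000 + 120000 + 30000 + 110000 = 500000

500000


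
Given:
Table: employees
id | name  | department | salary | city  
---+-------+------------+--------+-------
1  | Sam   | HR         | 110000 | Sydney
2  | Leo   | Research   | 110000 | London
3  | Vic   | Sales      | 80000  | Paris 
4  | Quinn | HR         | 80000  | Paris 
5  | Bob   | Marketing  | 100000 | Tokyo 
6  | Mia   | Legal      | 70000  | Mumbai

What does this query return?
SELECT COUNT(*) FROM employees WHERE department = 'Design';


Counting rows where department = 'Design'


0


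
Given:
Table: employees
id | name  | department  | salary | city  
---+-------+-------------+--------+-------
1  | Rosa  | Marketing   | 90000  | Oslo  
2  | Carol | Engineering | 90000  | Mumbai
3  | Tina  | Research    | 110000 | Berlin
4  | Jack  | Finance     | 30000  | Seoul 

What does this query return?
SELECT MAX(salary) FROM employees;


Salaries: 90000, 90000, 110000, 30000
MAX = 110000

110000


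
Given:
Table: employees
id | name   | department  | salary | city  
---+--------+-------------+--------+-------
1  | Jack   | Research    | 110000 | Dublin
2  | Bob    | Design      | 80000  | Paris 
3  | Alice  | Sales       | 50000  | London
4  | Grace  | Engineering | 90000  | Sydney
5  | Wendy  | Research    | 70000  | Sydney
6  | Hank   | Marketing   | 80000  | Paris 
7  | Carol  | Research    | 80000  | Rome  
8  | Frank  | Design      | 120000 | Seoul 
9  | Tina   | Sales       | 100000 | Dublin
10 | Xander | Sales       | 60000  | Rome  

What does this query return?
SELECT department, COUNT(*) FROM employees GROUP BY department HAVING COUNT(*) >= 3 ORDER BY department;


Groups with count >= 3:
  Research: 3 -> PASS
  Sales: 3 -> PASS
  Design: 2 -> filtered out
  Engineering: 1 -> filtered out
  Marketing: 1 -> filtered out


2 groups:
Research, 3
Sales, 3


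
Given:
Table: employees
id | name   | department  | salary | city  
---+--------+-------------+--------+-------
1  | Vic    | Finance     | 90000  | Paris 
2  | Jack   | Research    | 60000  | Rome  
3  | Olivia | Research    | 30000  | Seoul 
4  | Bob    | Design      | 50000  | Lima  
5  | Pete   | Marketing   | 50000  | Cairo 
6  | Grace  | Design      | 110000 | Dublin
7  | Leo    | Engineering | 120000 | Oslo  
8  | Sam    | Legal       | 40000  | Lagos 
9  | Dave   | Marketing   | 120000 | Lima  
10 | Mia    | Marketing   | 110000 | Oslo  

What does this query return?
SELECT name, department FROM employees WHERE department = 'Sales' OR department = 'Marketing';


Filtering: department = 'Sales' OR 'Marketing'
Matching: 3 rows

3 rows:
Pete, Marketing
Dave, Marketing
Mia, Marketing


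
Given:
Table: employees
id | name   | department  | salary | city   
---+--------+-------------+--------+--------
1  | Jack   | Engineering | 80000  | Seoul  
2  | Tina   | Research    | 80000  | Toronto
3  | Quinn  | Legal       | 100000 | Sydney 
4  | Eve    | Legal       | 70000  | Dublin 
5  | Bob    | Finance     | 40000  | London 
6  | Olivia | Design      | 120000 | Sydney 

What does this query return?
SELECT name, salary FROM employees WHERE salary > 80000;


Filtering: salary > 80000
Matching: 2 rows

2 rows:
Quinn, 100000
Olivia, 120000


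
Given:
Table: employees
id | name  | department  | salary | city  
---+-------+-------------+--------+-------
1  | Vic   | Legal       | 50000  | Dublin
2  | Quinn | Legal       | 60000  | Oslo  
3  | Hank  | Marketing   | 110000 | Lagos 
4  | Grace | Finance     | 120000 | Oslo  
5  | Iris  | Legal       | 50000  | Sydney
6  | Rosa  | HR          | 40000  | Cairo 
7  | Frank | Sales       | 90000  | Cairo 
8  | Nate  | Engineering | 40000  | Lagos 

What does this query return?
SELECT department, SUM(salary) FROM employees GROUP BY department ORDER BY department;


Summing salary within each department:
  Engineering: 40000 = 40000
  Finance: 120000 = 120000
  HR: 40000 = 40000
  Legal: 50000 + 60000 + 50000 = 160000
  Marketing: 110000 = 110000
  Sales: 90000 = 90000


6 groups:
Engineering, 40000
Finance, 120000
HR, 40000
Legal, 160000
Marketing, 110000
Sales, 90000


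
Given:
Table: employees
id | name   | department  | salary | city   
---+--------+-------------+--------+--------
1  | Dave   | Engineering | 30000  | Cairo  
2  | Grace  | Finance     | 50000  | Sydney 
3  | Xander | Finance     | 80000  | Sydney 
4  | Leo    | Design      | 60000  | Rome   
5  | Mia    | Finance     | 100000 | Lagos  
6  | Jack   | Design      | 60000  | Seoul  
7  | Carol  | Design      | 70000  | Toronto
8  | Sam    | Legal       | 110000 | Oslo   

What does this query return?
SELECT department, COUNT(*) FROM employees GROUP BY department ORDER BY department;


Assigning each row to its department group:
  Dave -> Engineering
  Grace -> Finance
  Xander -> Finance
  Leo -> Design
  Mia -> Finance
  Jack -> Design
  Carol -> Design
  Sam -> Legal


4 groups:
Design, 3
Engineering, 1
Finance, 3
Legal, 1


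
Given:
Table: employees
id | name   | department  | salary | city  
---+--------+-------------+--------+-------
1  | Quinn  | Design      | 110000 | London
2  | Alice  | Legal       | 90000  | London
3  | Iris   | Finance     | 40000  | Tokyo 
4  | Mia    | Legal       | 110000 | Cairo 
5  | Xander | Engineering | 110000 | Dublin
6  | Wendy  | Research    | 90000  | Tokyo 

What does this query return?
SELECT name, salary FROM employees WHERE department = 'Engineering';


Filtering: department = 'Engineering'
Matching rows: 1

1 rows:
Xander, 110000


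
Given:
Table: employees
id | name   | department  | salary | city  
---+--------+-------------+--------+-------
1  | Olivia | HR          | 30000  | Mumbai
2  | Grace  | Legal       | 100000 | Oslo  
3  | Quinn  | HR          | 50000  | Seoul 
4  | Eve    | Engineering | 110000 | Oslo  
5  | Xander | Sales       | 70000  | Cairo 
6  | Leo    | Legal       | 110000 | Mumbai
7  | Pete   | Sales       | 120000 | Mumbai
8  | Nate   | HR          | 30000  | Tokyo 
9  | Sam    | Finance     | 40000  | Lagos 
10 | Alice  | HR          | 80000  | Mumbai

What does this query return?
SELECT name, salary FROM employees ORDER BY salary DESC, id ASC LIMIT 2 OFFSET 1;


Sort by salary DESC (id ASC tiebreak), then skip 1 and take 2
Rows 2 through 3

2 rows:
Eve, 110000
Leo, 110000


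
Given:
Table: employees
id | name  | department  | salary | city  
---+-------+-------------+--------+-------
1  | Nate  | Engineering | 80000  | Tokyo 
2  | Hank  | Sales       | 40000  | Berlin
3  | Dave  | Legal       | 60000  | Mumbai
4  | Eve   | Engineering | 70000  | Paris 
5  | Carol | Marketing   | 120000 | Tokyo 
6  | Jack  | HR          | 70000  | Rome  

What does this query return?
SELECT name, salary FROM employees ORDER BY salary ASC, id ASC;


Sorting by salary ASC, then id ASC for ties

6 rows:
Hank, 40000
Dave, 60000
Eve, 70000
Jack, 70000
Nate, 80000
Carol, 120000


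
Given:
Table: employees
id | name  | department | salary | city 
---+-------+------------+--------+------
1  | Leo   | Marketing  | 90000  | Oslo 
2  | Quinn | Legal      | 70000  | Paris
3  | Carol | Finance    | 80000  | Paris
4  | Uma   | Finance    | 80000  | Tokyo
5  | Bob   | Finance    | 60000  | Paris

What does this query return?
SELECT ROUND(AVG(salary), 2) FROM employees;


SUM(salary) = 380000
COUNT = 5
ROUND(AVG, 2) = ROUND(380000 / 5, 2) = 76000.0

76000.0


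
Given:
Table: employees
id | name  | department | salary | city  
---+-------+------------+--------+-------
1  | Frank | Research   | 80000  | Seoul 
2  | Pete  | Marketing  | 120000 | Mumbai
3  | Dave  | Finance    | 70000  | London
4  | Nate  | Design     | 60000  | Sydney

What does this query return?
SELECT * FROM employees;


SELECT * returns all 4 rows with all columns

4 rows:
1, Frank, Research, 80000, Seoul
2, Pete, Marketing, 120000, Mumbai
3, Dave, Finance, 70000, London
4, Nate, Design, 60000, Sydney


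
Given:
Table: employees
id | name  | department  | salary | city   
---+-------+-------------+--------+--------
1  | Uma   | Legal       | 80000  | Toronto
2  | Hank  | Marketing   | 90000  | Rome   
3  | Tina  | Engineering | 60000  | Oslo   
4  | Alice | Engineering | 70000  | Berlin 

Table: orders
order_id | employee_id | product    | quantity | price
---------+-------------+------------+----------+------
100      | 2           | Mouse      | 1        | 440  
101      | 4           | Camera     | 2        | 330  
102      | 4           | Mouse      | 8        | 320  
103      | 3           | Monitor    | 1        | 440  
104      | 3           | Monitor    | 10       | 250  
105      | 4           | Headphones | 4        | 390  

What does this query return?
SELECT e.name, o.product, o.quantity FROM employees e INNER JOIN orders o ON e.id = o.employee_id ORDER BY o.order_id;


Joining employees.id = orders.employee_id:
  employee Hank (id=2) -> order Mouse
  employee Alice (id=4) -> order Camera
  employee Alice (id=4) -> order Mouse
  employee Tina (id=3) -> order Monitor
  employee Tina (id=3) -> order Monitor
  employee Alice (id=4) -> order Headphones


6 rows:
Hank, Mouse, 1
Alice, Camera, 2
Alice, Mouse, 8
Tina, Monitor, 1
Tina, Monitor, 10
Alice, Headphones, 4


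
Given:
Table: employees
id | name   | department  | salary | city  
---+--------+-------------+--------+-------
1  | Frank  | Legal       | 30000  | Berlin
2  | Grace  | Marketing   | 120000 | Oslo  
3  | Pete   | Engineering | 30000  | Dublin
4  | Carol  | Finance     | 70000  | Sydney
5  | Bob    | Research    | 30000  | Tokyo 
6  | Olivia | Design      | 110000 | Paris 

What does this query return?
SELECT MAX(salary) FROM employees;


Salaries: 30000, 120000, 30000, 70000, 30000, 110000
MAX = 120000

120000


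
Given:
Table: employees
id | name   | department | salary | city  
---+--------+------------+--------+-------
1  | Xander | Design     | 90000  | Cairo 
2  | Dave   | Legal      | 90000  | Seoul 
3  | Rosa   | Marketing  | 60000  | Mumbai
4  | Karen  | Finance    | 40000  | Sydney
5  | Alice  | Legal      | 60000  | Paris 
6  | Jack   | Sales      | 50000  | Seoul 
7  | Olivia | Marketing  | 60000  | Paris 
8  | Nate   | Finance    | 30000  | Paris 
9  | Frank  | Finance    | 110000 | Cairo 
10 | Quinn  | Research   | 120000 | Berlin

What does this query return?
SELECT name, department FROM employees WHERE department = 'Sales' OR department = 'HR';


Filtering: department = 'Sales' OR 'HR'
Matching: 1 rows

1 rows:
Jack, Sales


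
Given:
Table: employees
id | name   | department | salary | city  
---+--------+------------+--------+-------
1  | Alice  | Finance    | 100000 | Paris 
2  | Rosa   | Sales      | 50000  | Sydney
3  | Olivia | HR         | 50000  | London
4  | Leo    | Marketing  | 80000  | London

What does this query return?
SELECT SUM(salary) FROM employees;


SUM(salary) = 100000 + 50000 + 50000 + 80000 = 280000

280000


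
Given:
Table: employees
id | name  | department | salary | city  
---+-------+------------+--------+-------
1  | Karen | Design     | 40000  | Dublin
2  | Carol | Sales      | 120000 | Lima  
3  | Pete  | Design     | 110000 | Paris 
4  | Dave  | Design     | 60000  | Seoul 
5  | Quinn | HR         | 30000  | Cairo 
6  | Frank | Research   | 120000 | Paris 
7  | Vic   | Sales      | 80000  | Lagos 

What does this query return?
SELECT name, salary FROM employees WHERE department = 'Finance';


Filtering: department = 'Finance'
Matching rows: 0

Empty result set (0 rows)


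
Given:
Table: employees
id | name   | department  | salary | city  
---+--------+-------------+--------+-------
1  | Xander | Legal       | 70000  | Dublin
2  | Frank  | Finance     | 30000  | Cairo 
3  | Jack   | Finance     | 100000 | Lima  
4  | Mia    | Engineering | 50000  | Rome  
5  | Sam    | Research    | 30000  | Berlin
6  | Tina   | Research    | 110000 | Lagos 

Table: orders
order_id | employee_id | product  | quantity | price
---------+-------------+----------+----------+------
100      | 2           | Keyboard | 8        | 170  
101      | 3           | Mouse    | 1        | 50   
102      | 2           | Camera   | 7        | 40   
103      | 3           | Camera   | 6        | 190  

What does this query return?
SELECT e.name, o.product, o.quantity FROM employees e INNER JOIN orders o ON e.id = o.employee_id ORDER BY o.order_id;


Joining employees.id = orders.employee_id:
  employee Frank (id=2) -> order Keyboard
  employee Jack (id=3) -> order Mouse
  employee Frank (id=2) -> order Camera
  employee Jack (id=3) -> order Camera


4 rows:
Frank, Keyboard, 8
Jack, Mouse, 1
Frank, Camera, 7
Jack, Camera, 6


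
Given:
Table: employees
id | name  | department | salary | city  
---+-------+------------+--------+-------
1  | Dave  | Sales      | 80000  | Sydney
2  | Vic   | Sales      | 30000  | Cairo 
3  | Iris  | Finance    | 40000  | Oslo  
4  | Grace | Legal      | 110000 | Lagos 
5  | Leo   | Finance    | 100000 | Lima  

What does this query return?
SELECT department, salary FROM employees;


Projecting columns: department, salary

5 rows:
Sales, 80000
Sales, 30000
Finance, 40000
Legal, 110000
Finance, 100000


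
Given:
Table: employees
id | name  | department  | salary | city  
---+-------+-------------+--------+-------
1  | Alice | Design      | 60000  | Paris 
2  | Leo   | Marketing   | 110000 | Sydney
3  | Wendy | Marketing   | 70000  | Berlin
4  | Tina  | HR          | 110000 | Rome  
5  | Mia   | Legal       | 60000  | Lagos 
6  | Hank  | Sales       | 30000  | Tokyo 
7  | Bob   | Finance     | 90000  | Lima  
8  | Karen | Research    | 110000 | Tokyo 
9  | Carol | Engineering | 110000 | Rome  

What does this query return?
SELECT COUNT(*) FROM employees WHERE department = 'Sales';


Counting rows where department = 'Sales'
  Hank -> MATCH


1


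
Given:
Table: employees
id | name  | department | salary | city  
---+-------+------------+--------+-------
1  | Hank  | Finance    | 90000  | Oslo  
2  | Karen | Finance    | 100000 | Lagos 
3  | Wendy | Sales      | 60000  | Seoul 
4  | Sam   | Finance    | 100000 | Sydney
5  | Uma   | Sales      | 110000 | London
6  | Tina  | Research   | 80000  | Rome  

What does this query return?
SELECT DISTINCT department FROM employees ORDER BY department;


All 'department' values (row order): Finance, Finance, Sales, Finance, Sales, Research
Removing duplicates leaves 3 unique value(s).

3 values:
Finance
Research
Sales


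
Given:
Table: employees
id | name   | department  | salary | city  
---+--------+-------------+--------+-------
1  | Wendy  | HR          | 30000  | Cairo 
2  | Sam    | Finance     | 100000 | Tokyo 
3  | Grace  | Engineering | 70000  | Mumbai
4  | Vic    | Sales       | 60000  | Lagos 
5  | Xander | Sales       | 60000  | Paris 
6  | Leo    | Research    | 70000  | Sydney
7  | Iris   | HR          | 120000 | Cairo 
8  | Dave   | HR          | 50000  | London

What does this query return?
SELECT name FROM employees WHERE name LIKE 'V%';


LIKE 'V%' matches names starting with 'V'
Matching: 1

1 rows:
Vic


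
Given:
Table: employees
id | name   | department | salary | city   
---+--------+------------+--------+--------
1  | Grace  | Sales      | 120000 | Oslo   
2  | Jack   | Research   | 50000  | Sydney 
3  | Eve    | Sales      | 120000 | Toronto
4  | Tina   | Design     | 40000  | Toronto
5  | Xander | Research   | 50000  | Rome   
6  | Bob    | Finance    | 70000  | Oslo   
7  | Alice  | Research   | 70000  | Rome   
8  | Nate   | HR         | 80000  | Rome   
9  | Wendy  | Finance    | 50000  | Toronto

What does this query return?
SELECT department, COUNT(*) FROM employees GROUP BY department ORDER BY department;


Assigning each row to its department group:
  Grace -> Sales
  Jack -> Research
  Eve -> Sales
  Tina -> Design
  Xander -> Research
  Bob -> Finance
  Alice -> Research
  Nate -> HR
  Wendy -> Finance


5 groups:
Design, 1
Finance, 2
HR, 1
Research, 3
Sales, 2


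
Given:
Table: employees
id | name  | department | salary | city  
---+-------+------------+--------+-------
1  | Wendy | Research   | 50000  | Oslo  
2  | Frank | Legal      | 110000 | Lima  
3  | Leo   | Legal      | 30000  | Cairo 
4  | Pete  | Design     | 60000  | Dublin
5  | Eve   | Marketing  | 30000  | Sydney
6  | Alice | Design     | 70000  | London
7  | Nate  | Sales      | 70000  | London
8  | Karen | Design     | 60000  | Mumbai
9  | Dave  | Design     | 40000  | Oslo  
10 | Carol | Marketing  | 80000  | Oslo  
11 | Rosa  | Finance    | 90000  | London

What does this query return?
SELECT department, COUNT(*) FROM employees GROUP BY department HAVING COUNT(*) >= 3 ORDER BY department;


Groups with count >= 3:
  Design: 4 -> PASS
  Finance: 1 -> filtered out
  Legal: 2 -> filtered out
  Marketing: 2 -> filtered out
  Research: 1 -> filtered out
  Sales: 1 -> filtered out


1 groups:
Design, 4


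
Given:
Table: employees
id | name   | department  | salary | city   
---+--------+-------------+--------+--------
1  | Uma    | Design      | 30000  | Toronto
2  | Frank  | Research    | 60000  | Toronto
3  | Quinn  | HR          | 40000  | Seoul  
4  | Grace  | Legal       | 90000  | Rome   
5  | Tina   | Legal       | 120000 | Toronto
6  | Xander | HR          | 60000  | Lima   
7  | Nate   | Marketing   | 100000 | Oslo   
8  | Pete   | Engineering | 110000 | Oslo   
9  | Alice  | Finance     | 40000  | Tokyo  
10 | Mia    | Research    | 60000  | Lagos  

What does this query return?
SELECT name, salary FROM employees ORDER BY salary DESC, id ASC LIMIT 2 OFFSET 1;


Sort by salary DESC (id ASC tiebreak), then skip 1 and take 2
Rows 2 through 3

2 rows:
Pete, 110000
Nate, 100000


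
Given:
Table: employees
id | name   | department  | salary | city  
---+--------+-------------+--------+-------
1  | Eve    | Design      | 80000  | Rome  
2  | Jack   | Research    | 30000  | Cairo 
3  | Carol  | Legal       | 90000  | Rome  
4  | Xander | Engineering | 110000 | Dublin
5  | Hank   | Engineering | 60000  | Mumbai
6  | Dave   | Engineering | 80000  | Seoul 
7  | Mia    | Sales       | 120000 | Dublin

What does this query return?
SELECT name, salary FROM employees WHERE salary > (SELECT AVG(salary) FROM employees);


Subquery: AVG(salary) = 81428.57
Filtering: salary > 81428.57
  Carol (90000) -> MATCH
  Xander (110000) -> MATCH
  Mia (120000) -> MATCH


3 rows:
Carol, 90000
Xander, 110000
Mia, 120000


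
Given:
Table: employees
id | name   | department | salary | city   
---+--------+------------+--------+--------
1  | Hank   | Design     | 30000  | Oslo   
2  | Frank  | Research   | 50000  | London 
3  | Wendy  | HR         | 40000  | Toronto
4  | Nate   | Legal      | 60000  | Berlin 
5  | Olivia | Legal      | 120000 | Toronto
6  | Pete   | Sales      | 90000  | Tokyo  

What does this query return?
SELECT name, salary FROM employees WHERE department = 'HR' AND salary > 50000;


Filtering: department = 'HR' AND salary > 50000
Matching: 0 rows

Empty result set (0 rows)


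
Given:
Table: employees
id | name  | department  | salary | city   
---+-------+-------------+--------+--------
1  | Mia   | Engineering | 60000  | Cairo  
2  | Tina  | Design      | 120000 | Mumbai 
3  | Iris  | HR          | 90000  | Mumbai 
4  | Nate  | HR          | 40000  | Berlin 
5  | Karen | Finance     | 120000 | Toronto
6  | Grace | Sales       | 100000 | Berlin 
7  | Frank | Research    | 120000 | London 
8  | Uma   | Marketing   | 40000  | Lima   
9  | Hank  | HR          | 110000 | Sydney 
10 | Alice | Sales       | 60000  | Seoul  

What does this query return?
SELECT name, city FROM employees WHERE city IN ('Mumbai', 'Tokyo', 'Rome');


Filtering: city IN ('Mumbai', 'Tokyo', 'Rome')
Matching: 2 rows

2 rows:
Tina, Mumbai
Iris, Mumbai


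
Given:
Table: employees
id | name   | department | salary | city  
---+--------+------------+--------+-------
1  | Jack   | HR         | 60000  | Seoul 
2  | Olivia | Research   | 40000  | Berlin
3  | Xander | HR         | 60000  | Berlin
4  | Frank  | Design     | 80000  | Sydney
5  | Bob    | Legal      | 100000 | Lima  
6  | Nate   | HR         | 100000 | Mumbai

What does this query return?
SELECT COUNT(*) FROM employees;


COUNT(*) counts all rows

6


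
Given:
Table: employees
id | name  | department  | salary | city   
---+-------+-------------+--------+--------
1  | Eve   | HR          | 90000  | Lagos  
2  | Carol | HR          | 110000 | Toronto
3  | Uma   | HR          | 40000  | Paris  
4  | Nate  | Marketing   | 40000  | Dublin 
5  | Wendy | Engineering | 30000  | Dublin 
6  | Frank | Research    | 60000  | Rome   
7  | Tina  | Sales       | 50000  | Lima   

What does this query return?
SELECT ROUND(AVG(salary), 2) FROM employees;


SUM(salary) = 420000
COUNT = 7
ROUND(AVG, 2) = ROUND(420000 / 7, 2) = 60000.0

60000.0
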